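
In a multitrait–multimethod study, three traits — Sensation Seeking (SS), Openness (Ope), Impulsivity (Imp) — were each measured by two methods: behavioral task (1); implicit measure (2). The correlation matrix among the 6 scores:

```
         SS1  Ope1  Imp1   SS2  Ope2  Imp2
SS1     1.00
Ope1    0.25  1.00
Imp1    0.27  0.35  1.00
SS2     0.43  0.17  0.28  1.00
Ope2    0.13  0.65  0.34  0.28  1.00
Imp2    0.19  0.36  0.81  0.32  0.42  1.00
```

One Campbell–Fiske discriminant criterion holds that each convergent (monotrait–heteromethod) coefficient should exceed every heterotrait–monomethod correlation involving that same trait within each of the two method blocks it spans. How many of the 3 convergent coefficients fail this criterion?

0

Each convergent coefficient versus the relevant comparison correlations:
SS (methods 1·2): 0.43 vs {0.25, 0.28, 0.27, 0.32} → pass.
Ope (methods 1·2): 0.65 vs {0.25, 0.28, 0.35, 0.42} → pass.
Imp (methods 1·2): 0.81 vs {0.27, 0.32, 0.35, 0.42} → pass.
0 of 3 fail.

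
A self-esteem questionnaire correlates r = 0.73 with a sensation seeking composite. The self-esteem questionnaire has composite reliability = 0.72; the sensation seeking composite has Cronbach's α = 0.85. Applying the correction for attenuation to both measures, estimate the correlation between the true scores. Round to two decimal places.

r_true = r_obs / √(r_xx · r_yy) = 0.73 / √(0.72 × 0.85) = 0.73 / √0.6120 = 0.73 / 0.7823 ≈ 0.93.

0.93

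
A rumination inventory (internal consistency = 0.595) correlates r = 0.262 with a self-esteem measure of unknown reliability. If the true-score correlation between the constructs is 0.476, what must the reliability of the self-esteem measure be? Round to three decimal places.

0.509

r_true = r_obs / √(r_xx · r_yy) ⇒ 0.476 = 0.262 / √(0.595 · r_yy).
√(0.595 · r_yy) = 0.262 / 0.476 = 0.5504; 0.595 · r_yy = 0.3029; r_yy = 0.3029 / 0.595 ≈ 0.509.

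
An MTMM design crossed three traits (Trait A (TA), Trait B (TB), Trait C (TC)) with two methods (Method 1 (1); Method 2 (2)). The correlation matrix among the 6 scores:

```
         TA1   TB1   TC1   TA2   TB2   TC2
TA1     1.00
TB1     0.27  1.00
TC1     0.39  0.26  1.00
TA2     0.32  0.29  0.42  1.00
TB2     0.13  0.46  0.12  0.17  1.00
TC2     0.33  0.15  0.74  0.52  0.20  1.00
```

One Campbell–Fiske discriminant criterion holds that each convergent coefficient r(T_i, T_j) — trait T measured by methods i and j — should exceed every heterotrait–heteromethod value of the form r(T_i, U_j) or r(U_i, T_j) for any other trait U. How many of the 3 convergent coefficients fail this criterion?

1

Convergent coefficients and their comparison sets:
TA (methods 1·2): 0.32 vs {0.13, 0.29, 0.33, 0.42} → fail.
TB (methods 1·2): 0.46 vs {0.29, 0.13, 0.15, 0.12} → pass.
TC (methods 1·2): 0.74 vs {0.42, 0.33, 0.12, 0.15} → pass.
1 of 3 fail.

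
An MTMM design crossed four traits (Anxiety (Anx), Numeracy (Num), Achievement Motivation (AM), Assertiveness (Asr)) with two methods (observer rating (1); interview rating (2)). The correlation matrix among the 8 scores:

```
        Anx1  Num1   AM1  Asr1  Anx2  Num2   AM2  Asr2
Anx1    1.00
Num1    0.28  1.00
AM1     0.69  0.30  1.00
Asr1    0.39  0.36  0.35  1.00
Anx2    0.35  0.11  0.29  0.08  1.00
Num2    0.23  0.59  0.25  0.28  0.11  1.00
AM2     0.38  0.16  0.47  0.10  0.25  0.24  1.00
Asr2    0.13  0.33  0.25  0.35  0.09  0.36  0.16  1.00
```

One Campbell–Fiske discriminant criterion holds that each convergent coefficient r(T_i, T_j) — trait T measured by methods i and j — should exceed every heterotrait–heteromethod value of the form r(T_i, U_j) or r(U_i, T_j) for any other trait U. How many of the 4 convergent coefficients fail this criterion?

Each convergent coefficient versus the relevant comparison correlations:
Anx (methods 1·2): 0.35 vs {0.23, 0.11, 0.38, 0.29, 0.13, 0.08} → fail.
Num (methods 1·2): 0.59 vs {0.11, 0.23, 0.16, 0.25, 0.33, 0.28} → pass.
AM (methods 1·2): 0.47 vs {0.29, 0.38, 0.25, 0.16, 0.25, 0.10} → pass.
Asr (methods 1·2): 0.35 vs {0.08, 0.13, 0.28, 0.33, 0.10, 0.25} → pass.
1 of 4 fail.

1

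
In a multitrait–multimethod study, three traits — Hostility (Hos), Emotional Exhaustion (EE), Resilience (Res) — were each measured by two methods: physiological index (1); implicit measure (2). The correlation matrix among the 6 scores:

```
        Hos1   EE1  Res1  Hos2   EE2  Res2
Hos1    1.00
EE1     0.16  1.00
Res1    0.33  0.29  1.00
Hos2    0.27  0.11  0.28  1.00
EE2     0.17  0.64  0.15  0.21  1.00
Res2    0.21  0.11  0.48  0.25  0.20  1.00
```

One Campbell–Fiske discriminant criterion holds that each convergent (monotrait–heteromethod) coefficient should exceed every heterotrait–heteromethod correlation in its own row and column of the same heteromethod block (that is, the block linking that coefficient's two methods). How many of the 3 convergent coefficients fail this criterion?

Convergent coefficients and their comparison sets:
Hos (methods 1·2): 0.27 vs {0.17, 0.11, 0.21, 0.28} → fail.
EE (methods 1·2): 0.64 vs {0.11, 0.17, 0.11, 0.15} → pass.
Res (methods 1·2): 0.48 vs {0.28, 0.21, 0.15, 0.11} → pass.
1 of 3 fail.

1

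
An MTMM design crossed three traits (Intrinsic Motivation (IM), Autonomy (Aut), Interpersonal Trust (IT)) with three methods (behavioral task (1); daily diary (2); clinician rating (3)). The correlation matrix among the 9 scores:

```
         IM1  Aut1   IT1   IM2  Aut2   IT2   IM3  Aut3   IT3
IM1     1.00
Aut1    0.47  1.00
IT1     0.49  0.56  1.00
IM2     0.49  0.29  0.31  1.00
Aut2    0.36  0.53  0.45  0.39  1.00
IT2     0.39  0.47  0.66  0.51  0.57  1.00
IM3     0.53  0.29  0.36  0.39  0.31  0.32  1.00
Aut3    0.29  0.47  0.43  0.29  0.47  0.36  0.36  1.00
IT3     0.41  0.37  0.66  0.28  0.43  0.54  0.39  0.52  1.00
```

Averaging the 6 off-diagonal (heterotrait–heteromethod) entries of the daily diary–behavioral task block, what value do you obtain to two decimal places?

0.38

HTHM values (method 2 × method 1): 0.29, 0.31, 0.36, 0.45, 0.39, 0.47; mean = 2.27/6 = 0.38.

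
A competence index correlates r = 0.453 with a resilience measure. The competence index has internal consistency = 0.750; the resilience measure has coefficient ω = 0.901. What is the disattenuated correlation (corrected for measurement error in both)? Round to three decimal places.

r_true = r_obs / √(r_xx · r_yy) = 0.453 / √(0.750 × 0.901) = 0.453 / √0.675750 = 0.453 / 0.8220 ≈ 0.551.

0.551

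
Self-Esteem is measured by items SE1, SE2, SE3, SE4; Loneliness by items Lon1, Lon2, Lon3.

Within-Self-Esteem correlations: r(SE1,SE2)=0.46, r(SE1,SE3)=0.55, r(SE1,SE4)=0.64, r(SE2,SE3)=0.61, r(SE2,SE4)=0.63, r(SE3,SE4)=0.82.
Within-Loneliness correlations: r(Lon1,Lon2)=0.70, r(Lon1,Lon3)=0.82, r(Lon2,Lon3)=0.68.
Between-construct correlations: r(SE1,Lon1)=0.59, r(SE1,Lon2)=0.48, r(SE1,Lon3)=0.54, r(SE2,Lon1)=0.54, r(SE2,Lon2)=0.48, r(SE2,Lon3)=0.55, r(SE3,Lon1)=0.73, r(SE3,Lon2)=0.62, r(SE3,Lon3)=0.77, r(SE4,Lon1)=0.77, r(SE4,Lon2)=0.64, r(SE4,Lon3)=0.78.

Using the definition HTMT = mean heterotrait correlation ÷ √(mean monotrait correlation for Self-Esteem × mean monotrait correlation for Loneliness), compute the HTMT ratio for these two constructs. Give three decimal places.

0.927

Between-construct mean = 7.49/12 = 0.6242.
Mean within-SE = 3.71/6 = 0.6183; mean within-Lon = 2.20/3 = 0.7333.
Geometric mean = √(0.6183 × 0.7333) = 0.6733.
HTMT = 0.6242 / 0.6733 = 0.927.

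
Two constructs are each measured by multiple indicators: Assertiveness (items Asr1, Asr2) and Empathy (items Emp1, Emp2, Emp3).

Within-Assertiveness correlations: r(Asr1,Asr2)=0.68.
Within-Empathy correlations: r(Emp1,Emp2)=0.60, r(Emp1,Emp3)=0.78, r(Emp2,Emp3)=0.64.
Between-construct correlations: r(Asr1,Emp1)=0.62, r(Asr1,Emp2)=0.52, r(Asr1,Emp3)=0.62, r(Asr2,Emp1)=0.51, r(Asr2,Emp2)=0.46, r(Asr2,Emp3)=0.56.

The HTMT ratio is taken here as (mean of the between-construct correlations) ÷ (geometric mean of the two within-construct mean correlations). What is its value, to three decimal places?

0.810

Mean heterotrait r = 3.29/6 = 0.5483.
Mean within-Asr = 0.68/1 = 0.6800; mean within-Emp = 2.02/3 = 0.6733.
Geometric mean = √(0.6800 × 0.6733) = 0.6766.
HTMT = 0.5483 / 0.6766 = 0.810.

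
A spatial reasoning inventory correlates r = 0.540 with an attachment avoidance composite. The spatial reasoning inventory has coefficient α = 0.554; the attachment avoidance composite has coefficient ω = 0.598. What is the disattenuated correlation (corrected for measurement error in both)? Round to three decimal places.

r_true = r_obs / √(r_xx · r_yy) = 0.540 / √(0.554 × 0.598) = 0.540 / √0.331292 = 0.540 / 0.5756 ≈ 0.938.

0.938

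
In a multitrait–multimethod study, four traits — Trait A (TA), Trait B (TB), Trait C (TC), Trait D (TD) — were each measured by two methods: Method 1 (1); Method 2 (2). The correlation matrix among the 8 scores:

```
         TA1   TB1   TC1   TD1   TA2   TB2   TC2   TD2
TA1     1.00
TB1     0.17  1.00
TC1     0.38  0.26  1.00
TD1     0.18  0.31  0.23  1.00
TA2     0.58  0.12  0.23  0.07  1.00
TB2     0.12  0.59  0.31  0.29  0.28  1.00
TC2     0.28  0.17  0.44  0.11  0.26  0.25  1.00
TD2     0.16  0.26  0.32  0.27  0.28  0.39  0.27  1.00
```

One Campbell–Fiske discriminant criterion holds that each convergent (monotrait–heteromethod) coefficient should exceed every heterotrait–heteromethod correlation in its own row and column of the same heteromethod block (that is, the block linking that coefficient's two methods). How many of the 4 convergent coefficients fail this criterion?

1

Convergent coefficients and their comparison sets:
TA (methods 1·2): 0.58 vs {0.12, 0.12, 0.28, 0.23, 0.16, 0.07} → pass.
TB (methods 1·2): 0.59 vs {0.12, 0.12, 0.17, 0.31, 0.26, 0.29} → pass.
TC (methods 1·2): 0.44 vs {0.23, 0.28, 0.31, 0.17, 0.32, 0.11} → pass.
TD (methods 1·2): 0.27 vs {0.07, 0.16, 0.29, 0.26, 0.11, 0.32} → fail.
1 of 4 fail.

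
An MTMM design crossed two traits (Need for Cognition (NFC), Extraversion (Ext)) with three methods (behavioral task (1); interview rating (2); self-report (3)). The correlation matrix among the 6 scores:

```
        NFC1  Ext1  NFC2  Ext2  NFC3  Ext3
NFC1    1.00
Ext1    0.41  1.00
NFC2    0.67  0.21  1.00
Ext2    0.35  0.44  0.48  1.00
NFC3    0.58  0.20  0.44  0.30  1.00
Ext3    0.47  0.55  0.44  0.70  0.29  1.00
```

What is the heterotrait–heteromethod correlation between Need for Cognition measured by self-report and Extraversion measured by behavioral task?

0.20

Different traits and methods: r(NFC3, Ext1) = 0.20.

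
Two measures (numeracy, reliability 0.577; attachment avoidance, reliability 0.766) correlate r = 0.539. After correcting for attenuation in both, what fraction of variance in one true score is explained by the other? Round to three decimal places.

0.657

Disattenuated r = 0.539 / √(0.577 × 0.766) = 0.539 / 0.6648 = 0.8108.
Shared true-score variance = 0.8108² = 0.6574 ≈ 0.657.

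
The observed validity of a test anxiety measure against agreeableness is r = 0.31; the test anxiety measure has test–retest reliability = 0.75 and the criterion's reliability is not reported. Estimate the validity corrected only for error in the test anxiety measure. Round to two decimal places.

Single correction: r_c = r_obs / √r_xx = 0.31 / √0.75 = 0.31 / 0.8660 ≈ 0.36.

0.36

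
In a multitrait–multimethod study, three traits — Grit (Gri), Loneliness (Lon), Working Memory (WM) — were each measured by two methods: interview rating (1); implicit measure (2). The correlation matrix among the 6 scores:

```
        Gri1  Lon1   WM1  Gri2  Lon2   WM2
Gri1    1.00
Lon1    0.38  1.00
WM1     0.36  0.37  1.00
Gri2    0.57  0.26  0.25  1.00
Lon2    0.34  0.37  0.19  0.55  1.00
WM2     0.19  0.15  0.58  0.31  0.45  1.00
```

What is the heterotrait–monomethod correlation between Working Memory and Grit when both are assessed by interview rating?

Different traits, same method: r(WM1, Gri1) = 0.36.

0.36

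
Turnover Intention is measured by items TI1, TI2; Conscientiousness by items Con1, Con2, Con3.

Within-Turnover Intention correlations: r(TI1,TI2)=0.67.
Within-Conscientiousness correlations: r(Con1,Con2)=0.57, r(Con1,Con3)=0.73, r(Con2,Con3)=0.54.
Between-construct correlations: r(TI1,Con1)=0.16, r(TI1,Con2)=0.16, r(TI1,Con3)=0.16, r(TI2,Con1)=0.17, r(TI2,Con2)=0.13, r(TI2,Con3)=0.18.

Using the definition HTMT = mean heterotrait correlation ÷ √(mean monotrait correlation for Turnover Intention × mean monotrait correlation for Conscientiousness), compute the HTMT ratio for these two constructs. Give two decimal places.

0.25

Mean between = 0.96/6 = 0.1600.
Mean within-TI = 0.67/1 = 0.6700; mean within-Con = 1.84/3 = 0.6133.
Geometric mean = √(0.6700 × 0.6133) = 0.6410.
HTMT = 0.1600 / 0.6410 = 0.25.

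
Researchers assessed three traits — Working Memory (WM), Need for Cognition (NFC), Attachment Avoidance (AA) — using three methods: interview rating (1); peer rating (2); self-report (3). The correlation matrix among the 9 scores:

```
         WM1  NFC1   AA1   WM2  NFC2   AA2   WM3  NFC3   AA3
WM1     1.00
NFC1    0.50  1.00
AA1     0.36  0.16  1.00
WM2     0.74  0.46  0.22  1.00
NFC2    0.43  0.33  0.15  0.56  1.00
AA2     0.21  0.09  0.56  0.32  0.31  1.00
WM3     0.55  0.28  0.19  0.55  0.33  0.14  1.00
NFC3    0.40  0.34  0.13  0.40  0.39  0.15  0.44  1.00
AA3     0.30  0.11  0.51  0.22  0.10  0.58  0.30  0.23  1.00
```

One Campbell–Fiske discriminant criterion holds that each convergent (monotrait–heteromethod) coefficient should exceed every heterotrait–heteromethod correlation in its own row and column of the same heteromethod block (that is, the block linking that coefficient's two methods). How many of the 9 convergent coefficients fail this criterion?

Convergent coefficients and their comparison sets:
WM (methods 1·2): 0.74 vs {0.43, 0.46, 0.21, 0.22} → pass.
WM (methods 1·3): 0.55 vs {0.40, 0.28, 0.30, 0.19} → pass.
WM (methods 2·3): 0.55 vs {0.40, 0.33, 0.22, 0.14} → pass.
NFC (methods 1·2): 0.33 vs {0.46, 0.43, 0.09, 0.15} → fail.
NFC (methods 1·3): 0.34 vs {0.28, 0.40, 0.11, 0.13} → fail.
NFC (methods 2·3): 0.39 vs {0.33, 0.40, 0.10, 0.15} → fail.
AA (methods 1·2): 0.56 vs {0.22, 0.21, 0.15, 0.09} → pass.
AA (methods 1·3): 0.51 vs {0.19, 0.30, 0.13, 0.11} → pass.
AA (methods 2·3): 0.58 vs {0.14, 0.22, 0.15, 0.10} → pass.
3 of 9 fail.

3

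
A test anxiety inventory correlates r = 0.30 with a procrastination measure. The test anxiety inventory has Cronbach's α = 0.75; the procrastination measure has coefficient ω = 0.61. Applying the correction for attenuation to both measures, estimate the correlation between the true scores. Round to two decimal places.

0.44

r_true = r_obs / √(r_xx · r_yy) = 0.30 / √(0.75 × 0.61) = 0.30 / √0.4575 = 0.30 / 0.6764 ≈ 0.44.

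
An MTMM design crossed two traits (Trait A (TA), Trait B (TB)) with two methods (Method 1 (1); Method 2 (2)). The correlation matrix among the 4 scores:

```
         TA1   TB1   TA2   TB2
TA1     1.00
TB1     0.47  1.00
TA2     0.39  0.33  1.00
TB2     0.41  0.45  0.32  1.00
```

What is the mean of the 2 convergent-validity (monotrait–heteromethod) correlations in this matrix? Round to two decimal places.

Convergent values: 0.39, 0.45; mean = 0.84/2 = 0.42.

0.42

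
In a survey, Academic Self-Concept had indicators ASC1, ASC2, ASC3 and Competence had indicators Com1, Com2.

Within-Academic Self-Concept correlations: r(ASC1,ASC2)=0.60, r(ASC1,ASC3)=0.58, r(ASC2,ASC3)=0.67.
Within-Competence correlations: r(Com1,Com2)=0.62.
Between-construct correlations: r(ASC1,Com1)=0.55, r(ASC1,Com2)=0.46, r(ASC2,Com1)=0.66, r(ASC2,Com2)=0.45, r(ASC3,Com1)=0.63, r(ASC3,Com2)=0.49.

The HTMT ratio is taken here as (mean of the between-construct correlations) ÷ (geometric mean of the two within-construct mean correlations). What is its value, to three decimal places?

Between-construct mean = 3.24/6 = 0.5400.
Mean within-ASC = 1.85/3 = 0.6167; mean within-Com = 0.62/1 = 0.6200.
Geometric mean = √(0.6167 × 0.6200) = 0.6183.
HTMT = 0.5400 / 0.6183 = 0.873.

0.873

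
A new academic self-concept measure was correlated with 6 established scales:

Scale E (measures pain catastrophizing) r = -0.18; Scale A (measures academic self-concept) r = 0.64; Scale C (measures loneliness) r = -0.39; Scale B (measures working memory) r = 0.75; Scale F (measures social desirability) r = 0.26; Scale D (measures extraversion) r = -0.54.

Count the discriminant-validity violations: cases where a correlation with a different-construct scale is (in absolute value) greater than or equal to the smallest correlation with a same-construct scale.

Convergent (same construct = academic self-concept): Scale A.
Smallest convergent = 0.64. Discriminant |r|: 0.18, 0.39, 0.75, 0.26, 0.54; count ≥ 0.64 → 1.

1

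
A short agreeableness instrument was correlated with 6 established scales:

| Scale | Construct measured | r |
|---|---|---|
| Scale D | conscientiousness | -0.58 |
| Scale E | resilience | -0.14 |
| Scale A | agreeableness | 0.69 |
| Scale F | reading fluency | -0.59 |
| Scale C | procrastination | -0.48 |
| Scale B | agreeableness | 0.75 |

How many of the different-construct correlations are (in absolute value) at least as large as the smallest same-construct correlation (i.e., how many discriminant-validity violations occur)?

0

Convergent (same construct = agreeableness): Scale A, Scale B.
Smallest convergent = 0.69. Discriminant |r|: 0.58, 0.14, 0.59, 0.48; count ≥ 0.69 → 0.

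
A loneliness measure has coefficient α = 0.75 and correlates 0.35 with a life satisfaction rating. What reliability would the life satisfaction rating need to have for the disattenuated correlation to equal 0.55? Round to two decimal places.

r_true = r_obs / √(r_xx · r_yy) ⇒ 0.55 = 0.35 / √(0.75 · r_yy).
√(0.75 · r_yy) = 0.35 / 0.55 = 0.6364; 0.75 · r_yy = 0.4050; r_yy = 0.4050 / 0.75 ≈ 0.54.

0.54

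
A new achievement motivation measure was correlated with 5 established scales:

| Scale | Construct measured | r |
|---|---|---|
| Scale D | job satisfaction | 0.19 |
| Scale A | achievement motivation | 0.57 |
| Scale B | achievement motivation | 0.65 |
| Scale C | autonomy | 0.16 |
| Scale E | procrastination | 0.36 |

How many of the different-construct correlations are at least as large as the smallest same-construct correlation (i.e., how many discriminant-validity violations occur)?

Convergent (same construct = achievement motivation): Scale A, Scale B.
Smallest convergent = 0.57. Discriminant values: 0.19, 0.16, 0.36; count ≥ 0.57 → 0.

0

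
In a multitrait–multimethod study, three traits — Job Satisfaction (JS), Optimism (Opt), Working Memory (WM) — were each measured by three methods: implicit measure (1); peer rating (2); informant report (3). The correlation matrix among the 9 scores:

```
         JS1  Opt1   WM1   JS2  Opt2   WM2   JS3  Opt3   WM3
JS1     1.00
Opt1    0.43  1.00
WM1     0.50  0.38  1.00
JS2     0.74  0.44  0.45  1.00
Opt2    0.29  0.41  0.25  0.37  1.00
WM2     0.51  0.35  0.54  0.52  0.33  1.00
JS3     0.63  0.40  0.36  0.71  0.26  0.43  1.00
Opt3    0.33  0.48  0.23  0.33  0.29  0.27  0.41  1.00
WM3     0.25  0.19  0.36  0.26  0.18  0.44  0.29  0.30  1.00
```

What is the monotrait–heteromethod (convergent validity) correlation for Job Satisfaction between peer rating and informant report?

0.71

Same trait (JS), different methods: r(JS2, JS3) = 0.71.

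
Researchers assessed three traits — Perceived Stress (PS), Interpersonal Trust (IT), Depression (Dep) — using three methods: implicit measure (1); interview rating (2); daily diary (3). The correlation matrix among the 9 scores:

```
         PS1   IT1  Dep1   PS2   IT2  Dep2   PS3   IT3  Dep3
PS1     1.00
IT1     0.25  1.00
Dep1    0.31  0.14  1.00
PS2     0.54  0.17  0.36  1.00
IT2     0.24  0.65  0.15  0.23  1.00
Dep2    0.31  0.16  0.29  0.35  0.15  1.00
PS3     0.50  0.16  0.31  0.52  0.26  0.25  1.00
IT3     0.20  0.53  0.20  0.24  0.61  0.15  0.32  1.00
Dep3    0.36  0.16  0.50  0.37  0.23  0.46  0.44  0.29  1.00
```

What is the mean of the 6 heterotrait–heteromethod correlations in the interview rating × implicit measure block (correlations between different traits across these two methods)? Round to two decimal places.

HTHM values (method 2 × method 1): 0.17, 0.36, 0.24, 0.15, 0.31, 0.16; mean = 1.39/6 = 0.23.

0.23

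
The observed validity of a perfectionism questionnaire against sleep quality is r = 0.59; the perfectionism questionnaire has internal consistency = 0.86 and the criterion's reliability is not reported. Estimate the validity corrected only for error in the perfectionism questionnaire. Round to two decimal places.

0.64

Single correction: r_c = r_obs / √r_xx = 0.59 / √0.86 = 0.59 / 0.9274 ≈ 0.64.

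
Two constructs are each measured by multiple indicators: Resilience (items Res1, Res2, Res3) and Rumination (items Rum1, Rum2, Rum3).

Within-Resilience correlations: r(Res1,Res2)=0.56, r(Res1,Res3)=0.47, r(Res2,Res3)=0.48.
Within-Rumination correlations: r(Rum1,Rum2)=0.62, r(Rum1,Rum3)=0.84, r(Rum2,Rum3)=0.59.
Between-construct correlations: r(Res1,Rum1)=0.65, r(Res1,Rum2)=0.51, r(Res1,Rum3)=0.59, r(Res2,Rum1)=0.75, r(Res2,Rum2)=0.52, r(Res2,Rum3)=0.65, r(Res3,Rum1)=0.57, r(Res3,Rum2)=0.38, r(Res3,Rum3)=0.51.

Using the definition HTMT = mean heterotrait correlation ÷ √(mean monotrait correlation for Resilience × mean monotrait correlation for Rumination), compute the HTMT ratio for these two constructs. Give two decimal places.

Between-construct mean = 5.13/9 = 0.5700.
Mean within-Res = 1.51/3 = 0.5033; mean within-Rum = 2.05/3 = 0.6833.
Geometric mean = √(0.5033 × 0.6833) = 0.5864.
HTMT = 0.5700 / 0.5864 = 0.97.

0.97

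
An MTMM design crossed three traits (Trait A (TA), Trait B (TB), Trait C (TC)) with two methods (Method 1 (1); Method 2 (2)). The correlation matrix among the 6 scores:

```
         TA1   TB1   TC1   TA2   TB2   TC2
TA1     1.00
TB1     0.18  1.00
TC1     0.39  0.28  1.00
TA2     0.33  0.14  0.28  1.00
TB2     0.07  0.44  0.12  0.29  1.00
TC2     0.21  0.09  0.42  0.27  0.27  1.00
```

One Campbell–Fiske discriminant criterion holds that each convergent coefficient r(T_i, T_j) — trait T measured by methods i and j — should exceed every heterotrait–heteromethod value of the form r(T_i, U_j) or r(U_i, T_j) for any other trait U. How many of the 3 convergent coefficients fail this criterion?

Each convergent coefficient versus the relevant comparison correlations:
TA (methods 1·2): 0.33 vs {0.07, 0.14, 0.21, 0.28} → pass.
TB (methods 1·2): 0.44 vs {0.14, 0.07, 0.09, 0.12} → pass.
TC (methods 1·2): 0.42 vs {0.28, 0.21, 0.12, 0.09} → pass.
0 of 3 fail.

0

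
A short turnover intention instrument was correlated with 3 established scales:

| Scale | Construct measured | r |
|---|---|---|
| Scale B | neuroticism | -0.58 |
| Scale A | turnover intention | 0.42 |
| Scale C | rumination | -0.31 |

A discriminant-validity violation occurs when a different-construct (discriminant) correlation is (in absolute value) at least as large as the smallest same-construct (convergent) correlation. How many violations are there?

1

Convergent (same construct = turnover intention): Scale A.
Smallest convergent = 0.42. Discriminant |r|: 0.58, 0.31; count ≥ 0.42 → 1.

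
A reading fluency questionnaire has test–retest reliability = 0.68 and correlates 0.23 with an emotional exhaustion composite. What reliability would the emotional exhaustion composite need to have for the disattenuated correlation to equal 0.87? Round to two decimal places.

r_true = r_obs / √(r_xx · r_yy) ⇒ 0.87 = 0.23 / √(0.68 · r_yy).
√(0.68 · r_yy) = 0.23 / 0.87 = 0.2644; 0.68 · r_yy = 0.0699; r_yy = 0.0699 / 0.68 ≈ 0.10.

0.10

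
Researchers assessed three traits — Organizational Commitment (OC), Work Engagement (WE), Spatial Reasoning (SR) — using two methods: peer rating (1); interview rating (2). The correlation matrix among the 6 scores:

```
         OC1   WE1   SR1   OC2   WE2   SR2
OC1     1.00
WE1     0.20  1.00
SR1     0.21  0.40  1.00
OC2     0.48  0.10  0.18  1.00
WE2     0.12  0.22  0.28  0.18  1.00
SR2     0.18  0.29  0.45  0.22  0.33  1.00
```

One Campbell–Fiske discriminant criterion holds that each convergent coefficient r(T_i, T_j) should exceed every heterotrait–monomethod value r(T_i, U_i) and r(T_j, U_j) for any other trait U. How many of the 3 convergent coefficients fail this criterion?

Checking each validity diagonal entry against its comparison values:
OC (methods 1·2): 0.48 vs {0.20, 0.18, 0.21, 0.22} → pass.
WE (methods 1·2): 0.22 vs {0.20, 0.18, 0.40, 0.33} → fail.
SR (methods 1·2): 0.45 vs {0.21, 0.22, 0.40, 0.33} → pass.
1 of 3 fail.

1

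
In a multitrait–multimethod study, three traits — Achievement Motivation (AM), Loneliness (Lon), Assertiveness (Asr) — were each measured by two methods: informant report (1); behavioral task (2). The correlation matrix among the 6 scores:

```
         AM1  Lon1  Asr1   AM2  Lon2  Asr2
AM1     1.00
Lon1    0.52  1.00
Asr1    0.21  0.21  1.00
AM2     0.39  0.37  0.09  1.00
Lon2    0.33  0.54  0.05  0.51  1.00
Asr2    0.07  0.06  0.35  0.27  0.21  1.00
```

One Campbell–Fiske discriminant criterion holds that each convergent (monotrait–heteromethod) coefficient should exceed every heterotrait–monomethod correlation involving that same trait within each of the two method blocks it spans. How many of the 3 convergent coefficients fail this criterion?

Checking each validity diagonal entry against its comparison values:
AM (methods 1·2): 0.39 vs {0.52, 0.51, 0.21, 0.27} → fail.
Lon (methods 1·2): 0.54 vs {0.52, 0.51, 0.21, 0.21} → pass.
Asr (methods 1·2): 0.35 vs {0.21, 0.27, 0.21, 0.21} → pass.
1 of 3 fail.

1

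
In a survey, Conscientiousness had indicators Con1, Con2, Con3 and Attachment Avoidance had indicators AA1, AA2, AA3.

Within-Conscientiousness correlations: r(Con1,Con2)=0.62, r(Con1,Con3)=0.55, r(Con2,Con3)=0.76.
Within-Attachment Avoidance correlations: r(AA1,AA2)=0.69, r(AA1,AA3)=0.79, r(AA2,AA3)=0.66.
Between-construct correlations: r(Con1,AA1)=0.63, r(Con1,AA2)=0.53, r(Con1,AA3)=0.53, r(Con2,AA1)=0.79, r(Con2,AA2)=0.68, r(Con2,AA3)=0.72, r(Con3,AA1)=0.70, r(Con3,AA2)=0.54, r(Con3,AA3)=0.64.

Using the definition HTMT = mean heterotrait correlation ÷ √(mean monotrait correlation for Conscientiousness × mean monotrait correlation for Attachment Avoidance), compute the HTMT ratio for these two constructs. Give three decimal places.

0.945

Mean between = 5.76/9 = 0.6400.
Mean within-Con = 1.93/3 = 0.6433; mean within-AA = 2.14/3 = 0.7133.
Geometric mean = √(0.6433 × 0.7133) = 0.6774.
HTMT = 0.6400 / 0.6774 = 0.945.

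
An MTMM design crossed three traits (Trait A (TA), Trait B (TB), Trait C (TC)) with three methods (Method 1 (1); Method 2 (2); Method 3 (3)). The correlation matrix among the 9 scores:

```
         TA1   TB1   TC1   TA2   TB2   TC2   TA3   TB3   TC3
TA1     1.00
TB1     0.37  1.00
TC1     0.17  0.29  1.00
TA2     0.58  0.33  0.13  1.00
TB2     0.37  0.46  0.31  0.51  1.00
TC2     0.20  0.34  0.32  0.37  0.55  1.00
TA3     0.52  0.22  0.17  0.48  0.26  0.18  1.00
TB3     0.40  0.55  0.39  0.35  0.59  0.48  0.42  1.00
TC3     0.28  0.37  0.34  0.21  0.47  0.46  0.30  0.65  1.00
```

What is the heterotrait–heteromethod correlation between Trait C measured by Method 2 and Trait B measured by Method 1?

Different traits and methods: r(TC2, TB1) = 0.34.

0.34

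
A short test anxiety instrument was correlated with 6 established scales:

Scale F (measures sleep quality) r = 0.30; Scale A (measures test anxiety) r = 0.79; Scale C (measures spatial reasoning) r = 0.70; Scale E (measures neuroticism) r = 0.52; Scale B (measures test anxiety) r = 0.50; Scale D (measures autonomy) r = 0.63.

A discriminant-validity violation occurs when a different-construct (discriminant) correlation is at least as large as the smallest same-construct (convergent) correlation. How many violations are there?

Convergent (same construct = test anxiety): Scale A, Scale B.
Smallest convergent = 0.50. Discriminant values: 0.30, 0.70, 0.52, 0.63; count ≥ 0.50 → 3.

3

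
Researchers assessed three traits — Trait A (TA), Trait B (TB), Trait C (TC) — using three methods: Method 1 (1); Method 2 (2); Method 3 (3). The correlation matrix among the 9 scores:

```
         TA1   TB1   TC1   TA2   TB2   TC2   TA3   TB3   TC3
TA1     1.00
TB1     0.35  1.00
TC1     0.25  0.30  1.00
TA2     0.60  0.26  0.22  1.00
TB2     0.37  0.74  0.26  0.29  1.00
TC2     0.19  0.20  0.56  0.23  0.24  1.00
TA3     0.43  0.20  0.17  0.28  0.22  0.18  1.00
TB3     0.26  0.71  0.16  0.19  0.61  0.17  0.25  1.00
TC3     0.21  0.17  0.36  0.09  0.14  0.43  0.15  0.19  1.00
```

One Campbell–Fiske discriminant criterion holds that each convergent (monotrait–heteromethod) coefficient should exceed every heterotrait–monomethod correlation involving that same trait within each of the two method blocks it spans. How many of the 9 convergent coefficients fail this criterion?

Convergent coefficients and their comparison sets:
TA (methods 1·2): 0.60 vs {0.35, 0.29, 0.25, 0.23} → pass.
TA (methods 1·3): 0.43 vs {0.35, 0.25, 0.25, 0.15} → pass.
TA (methods 2·3): 0.28 vs {0.29, 0.25, 0.23, 0.15} → fail.
TB (methods 1·2): 0.74 vs {0.35, 0.29, 0.30, 0.24} → pass.
TB (methods 1·3): 0.71 vs {0.35, 0.25, 0.30, 0.19} → pass.
TB (methods 2·3): 0.61 vs {0.29, 0.25, 0.24, 0.19} → pass.
TC (methods 1·2): 0.56 vs {0.25, 0.23, 0.30, 0.24} → pass.
TC (methods 1·3): 0.36 vs {0.25, 0.15, 0.30, 0.19} → pass.
TC (methods 2·3): 0.43 vs {0.23, 0.15, 0.24, 0.19} → pass.
1 of 9 fail.

1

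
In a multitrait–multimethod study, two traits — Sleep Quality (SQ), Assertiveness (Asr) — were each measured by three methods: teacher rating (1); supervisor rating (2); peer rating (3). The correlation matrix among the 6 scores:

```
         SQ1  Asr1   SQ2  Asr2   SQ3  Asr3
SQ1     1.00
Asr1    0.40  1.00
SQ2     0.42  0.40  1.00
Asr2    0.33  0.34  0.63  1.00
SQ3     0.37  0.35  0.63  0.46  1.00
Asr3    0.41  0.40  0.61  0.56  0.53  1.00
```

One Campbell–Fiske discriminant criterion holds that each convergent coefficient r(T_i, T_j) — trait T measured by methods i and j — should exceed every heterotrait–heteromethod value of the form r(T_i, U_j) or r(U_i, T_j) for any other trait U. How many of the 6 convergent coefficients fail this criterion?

4

Convergent coefficients and their comparison sets:
SQ (methods 1·2): 0.42 vs {0.33, 0.40} → pass.
SQ (methods 1·3): 0.37 vs {0.41, 0.35} → fail.
SQ (methods 2·3): 0.63 vs {0.61, 0.46} → pass.
Asr (methods 1·2): 0.34 vs {0.40, 0.33} → fail.
Asr (methods 1·3): 0.40 vs {0.35, 0.41} → fail.
Asr (methods 2·3): 0.56 vs {0.46, 0.61} → fail.
4 of 6 fail.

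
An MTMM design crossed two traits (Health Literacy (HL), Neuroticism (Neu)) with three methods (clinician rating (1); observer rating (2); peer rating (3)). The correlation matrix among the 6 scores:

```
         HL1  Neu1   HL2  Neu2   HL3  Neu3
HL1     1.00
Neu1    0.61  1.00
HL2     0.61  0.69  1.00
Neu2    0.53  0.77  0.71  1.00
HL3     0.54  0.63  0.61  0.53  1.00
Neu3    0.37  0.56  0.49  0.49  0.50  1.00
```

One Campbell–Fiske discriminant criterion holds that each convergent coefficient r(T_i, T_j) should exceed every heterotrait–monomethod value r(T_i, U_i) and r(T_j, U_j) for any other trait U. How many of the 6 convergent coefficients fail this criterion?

Each convergent coefficient versus the relevant comparison correlations:
HL (methods 1·2): 0.61 vs {0.61, 0.71} → fail.
HL (methods 1·3): 0.54 vs {0.61, 0.50} → fail.
HL (methods 2·3): 0.61 vs {0.71, 0.50} → fail.
Neu (methods 1·2): 0.77 vs {0.61, 0.71} → pass.
Neu (methods 1·3): 0.56 vs {0.61, 0.50} → fail.
Neu (methods 2·3): 0.49 vs {0.71, 0.50} → fail.
5 of 6 fail.

5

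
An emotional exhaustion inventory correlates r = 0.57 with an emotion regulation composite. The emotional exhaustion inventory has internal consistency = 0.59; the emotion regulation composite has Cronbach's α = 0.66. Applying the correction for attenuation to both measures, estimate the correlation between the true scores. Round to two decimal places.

0.91

r_true = r_obs / √(r_xx · r_yy) = 0.57 / √(0.59 × 0.66) = 0.57 / √0.3894 = 0.57 / 0.6240 ≈ 0.91.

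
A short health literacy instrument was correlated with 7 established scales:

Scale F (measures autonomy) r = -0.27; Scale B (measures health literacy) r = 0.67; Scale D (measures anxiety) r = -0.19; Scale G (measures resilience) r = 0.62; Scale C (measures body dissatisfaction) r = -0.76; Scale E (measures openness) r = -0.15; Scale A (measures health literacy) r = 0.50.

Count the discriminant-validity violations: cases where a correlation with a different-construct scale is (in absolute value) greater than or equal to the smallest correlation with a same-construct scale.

Convergent (same construct = health literacy): Scale B, Scale A.
Smallest convergent = 0.50. Discriminant |r|: 0.27, 0.19, 0.62, 0.76, 0.15; count ≥ 0.50 → 2.

2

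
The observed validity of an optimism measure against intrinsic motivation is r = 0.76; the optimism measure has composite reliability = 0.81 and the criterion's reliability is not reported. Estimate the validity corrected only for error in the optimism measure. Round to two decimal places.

Single correction: r_c = r_obs / √r_xx = 0.76 / √0.81 = 0.76 / 0.9000 ≈ 0.84.

0.84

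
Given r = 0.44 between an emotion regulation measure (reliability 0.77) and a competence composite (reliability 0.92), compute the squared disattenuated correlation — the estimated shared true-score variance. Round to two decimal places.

Disattenuated r = 0.44 / √(0.77 × 0.92) = 0.44 / 0.8417 = 0.5228.
Shared true-score variance = 0.5228² = 0.2733 ≈ 0.27.

0.27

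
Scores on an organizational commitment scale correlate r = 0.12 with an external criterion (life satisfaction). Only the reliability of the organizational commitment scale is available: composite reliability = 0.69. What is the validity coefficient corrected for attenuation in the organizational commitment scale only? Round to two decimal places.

0.14

Single correction: r_c = r_obs / √r_xx = 0.12 / √0.69 = 0.12 / 0.8307 ≈ 0.14.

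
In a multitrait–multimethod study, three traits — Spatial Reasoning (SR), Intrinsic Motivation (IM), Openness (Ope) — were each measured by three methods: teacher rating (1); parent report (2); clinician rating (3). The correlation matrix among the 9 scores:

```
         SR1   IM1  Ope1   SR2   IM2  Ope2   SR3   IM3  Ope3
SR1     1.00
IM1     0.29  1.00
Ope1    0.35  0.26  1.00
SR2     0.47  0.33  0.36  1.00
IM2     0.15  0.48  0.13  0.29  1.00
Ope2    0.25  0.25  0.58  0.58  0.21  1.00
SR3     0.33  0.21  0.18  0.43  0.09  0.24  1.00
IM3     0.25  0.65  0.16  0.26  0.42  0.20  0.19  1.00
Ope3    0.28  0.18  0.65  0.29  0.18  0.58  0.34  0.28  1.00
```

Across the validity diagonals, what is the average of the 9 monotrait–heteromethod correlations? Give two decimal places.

Convergent values: 0.47, 0.33, 0.43, 0.48, 0.65, 0.42, 0.58, 0.65, 0.58; mean = 4.59/9 = 0.51.

0.51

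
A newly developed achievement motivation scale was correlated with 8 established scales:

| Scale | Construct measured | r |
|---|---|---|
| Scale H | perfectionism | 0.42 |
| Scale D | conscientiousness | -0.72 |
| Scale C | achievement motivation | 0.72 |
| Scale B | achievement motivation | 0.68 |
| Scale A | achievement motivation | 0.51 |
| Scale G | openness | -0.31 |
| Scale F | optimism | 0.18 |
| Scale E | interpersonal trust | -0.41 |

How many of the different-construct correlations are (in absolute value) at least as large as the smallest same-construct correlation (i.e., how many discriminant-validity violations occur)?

Convergent (same construct = achievement motivation): Scale C, Scale B, Scale A.
Smallest convergent = 0.51. Discriminant |r|: 0.42, 0.72, 0.31, 0.18, 0.41; count ≥ 0.51 → 1.

1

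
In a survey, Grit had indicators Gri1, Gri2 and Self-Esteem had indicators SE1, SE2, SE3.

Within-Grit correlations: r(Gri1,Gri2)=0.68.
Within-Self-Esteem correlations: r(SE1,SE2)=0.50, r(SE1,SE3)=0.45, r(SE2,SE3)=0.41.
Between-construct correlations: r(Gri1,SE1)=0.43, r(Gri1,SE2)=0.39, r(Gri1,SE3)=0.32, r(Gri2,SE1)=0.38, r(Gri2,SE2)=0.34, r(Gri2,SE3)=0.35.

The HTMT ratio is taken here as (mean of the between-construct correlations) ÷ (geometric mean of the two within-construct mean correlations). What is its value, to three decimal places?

Between-construct mean = 2.21/6 = 0.3683.
Mean within-Gri = 0.68/1 = 0.6800; mean within-SE = 1.36/3 = 0.4533.
Geometric mean = √(0.6800 × 0.4533) = 0.5552.
HTMT = 0.3683 / 0.5552 = 0.663.

0.663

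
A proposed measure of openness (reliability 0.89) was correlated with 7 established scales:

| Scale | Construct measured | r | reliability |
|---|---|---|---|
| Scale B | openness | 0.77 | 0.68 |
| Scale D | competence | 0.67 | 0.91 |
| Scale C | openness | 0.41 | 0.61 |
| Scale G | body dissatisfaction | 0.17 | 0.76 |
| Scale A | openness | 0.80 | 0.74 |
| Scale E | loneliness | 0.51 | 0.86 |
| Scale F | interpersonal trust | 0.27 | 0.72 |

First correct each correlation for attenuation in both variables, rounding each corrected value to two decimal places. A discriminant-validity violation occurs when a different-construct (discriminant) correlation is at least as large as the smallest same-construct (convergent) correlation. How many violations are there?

Disattenuated r (r / √(r_scale · r_new)):
  Scale B (conv): 0.77 / √(0.68·0.89) = 0.99
  Scale D (disc): 0.67 / √(0.91·0.89) = 0.74
  Scale C (conv): 0.41 / √(0.61·0.89) = 0.56
  Scale G (disc): 0.17 / √(0.76·0.89) = 0.21
  Scale A (conv): 0.80 / √(0.74·0.89) = 0.99
  Scale E (disc): 0.51 / √(0.86·0.89) = 0.58
  Scale F (disc): 0.27 / √(0.72·0.89) = 0.34
Smallest convergent = 0.56. Discriminant values: 0.74, 0.21, 0.58, 0.34; count ≥ 0.56 → 2.

2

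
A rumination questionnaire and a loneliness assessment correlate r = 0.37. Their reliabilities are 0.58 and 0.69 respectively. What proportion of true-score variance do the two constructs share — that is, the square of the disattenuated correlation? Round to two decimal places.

0.34

Disattenuated r = 0.37 / √(0.58 × 0.69) = 0.37 / 0.6326 = 0.5849.
Shared true-score variance = 0.5849² = 0.3421 ≈ 0.34.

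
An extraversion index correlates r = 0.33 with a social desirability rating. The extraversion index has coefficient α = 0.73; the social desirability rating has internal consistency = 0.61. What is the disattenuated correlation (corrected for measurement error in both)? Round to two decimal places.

r_true = r_obs / √(r_xx · r_yy) = 0.33 / √(0.73 × 0.61) = 0.33 / √0.4453 = 0.33 / 0.6673 ≈ 0.49.

0.49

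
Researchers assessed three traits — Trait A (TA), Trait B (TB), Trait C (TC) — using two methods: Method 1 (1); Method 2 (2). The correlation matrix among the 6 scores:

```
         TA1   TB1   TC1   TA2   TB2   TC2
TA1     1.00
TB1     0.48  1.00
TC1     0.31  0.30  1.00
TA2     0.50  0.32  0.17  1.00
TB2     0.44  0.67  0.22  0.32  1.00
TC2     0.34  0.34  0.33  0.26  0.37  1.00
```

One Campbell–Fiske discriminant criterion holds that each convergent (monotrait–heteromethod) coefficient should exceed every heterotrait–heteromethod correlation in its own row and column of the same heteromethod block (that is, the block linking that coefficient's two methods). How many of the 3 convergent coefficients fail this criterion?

1

Each convergent coefficient versus the relevant comparison correlations:
TA (methods 1·2): 0.50 vs {0.44, 0.32, 0.34, 0.17} → pass.
TB (methods 1·2): 0.67 vs {0.32, 0.44, 0.34, 0.22} → pass.
TC (methods 1·2): 0.33 vs {0.17, 0.34, 0.22, 0.34} → fail.
1 of 3 fail.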